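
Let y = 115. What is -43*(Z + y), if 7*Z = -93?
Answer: -30616/7 ≈ -4373.7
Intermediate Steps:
Z = -93/7 (Z = (1/7)*(-93) = -93/7 ≈ -13.286)
-43*(Z + y) = -43*(-93/7 + 115) = -43*712/7 = -30616/7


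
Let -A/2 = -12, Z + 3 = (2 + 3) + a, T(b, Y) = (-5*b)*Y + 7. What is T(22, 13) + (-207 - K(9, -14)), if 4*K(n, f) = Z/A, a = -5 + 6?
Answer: -52161/32 ≈ -1630.0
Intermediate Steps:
a = 1
T(b, Y) = 7 - 5*Y*b (T(b, Y) = -5*Y*b + 7 = 7 - 5*Y*b)
Z = 3 (Z = -3 + ((2 + 3) + 1) = -3 + (5 + 1) = -3 + 6 = 3)
A = 24 (A = -2*(-12) = 24)
K(n, f) = 1/32 (K(n, f) = (3/24)/4 = (3*(1/24))/4 = (¼)*(⅛) = 1/32)
T(22, 13) + (-207 - K(9, -14)) = (7 - 5*13*22) + (-207 - 1*1/32) = (7 - 1430) + (-207 - 1/32) = -1423 - 6625/32 = -52161/32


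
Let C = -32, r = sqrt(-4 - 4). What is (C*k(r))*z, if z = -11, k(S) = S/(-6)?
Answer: -352*I*sqrt(2)/3 ≈ -165.93*I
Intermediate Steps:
r = 2*I*sqrt(2) (r = sqrt(-8) = 2*I*sqrt(2) ≈ 2.8284*I)
k(S) = -S/6 (k(S) = S*(-1/6) = -S/6)
(C*k(r))*z = -(-16)*2*I*sqrt(2)/3*(-11) = -(-32)*I*sqrt(2)/3*(-11) = (32*I*sqrt(2)/3)*(-11) = -352*I*sqrt(2)/3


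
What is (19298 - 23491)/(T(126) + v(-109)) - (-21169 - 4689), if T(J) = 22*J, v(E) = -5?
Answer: 71544893/2767 ≈ 25857.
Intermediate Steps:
(19298 - 23491)/(T(126) + v(-109)) - (-21169 - 4689) = (19298 - 23491)/(22*126 - 5) - (-21169 - 4689) = -4193/(2772 - 5) - 1*(-25858) = -4193/2767 + 25858 = 71544893/2767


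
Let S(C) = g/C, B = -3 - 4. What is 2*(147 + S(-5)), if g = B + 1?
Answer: 1482/5 ≈ 296.40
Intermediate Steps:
B = -7
g = -6 (g = -7 + 1 = -6)
S(C) = -6/C
2*(147 + S(-5)) = 2*(147 - 6/(-5)) = 2*(147 - 6*(-⅕)) = 2*(147 + 6/5) = 2*(741/5) = 1482/5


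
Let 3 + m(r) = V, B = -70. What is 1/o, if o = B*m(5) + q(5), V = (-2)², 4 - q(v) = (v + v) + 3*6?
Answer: -1/94 ≈ -0.010638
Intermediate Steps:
q(v) = -14 - 2*v (q(v) = 4 - ((v + v) + 3*6) = 4 - (2*v + 18) = 4 - (18 + 2*v) = 4 + (-18 - 2*v) = -14 - 2*v)
V = 4
m(r) = 1 (m(r) = -3 + 4 = 1)
o = -94 (o = -70*1 + (-14 - 2*5) = -70 + (-14 - 10) = -70 - 24 = -94)
1/o = 1/(-94) = -1/94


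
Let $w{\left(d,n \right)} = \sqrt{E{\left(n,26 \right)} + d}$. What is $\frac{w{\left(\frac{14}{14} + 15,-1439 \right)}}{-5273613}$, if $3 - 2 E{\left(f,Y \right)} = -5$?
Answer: $- \frac{2 \sqrt{5}}{5273613} \approx -8.4802 \cdot 10^{-7}$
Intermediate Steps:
$E{\left(f,Y \right)} = 4$ ($E{\left(f,Y \right)} = \frac{3}{2} - - \frac{5}{2} = \frac{3}{2} + \frac{5}{2} = 4$)
$w{\left(d,n \right)} = \sqrt{4 + d}$
$\frac{w{\left(\frac{14}{14} + 15,-1439 \right)}}{-5273613} = \frac{\sqrt{4 + \left(\frac{14}{14} + 15\right)}}{-5273613} = \sqrt{4 + \left(14 \cdot \frac{1}{14} + 15\right)} \left(- \frac{1}{5273613}\right) = \sqrt{4 + \left(1 + 15\right)} \left(- \frac{1}{5273613}\right) = \sqrt{4 + 16} \left(- \frac{1}{5273613}\right) = \sqrt{20} \left(- \frac{1}{5273613}\right) = 2 \sqrt{5} \left(- \frac{1}{5273613}\right) = - \frac{2 \sqrt{5}}{5273613}$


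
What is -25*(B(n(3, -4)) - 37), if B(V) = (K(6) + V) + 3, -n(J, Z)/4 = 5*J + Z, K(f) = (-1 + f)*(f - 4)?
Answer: 1700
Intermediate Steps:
K(f) = (-1 + f)*(-4 + f)
n(J, Z) = -20*J - 4*Z (n(J, Z) = -4*(5*J + Z) = -4*(Z + 5*J) = -20*J - 4*Z)
B(V) = 13 + V (B(V) = ((4 + 6² - 5*6) + V) + 3 = ((4 + 36 - 30) + V) + 3 = (10 + V) + 3 = 13 + V)
-25*(B(n(3, -4)) - 37) = -25*((13 + (-20*3 - 4*(-4))) - 37) = -25*((13 + (-60 + 16)) - 37) = -25*((13 - 44) - 37) = -25*(-31 - 37) = -25*(-68) = 1700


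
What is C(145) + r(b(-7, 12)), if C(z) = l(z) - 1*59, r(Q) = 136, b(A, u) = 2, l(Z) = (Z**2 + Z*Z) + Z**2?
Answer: 63152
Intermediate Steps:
l(Z) = 3*Z**2 (l(Z) = (Z**2 + Z**2) + Z**2 = 2*Z**2 + Z**2 = 3*Z**2)
C(z) = -59 + 3*z**2 (C(z) = 3*z**2 - 1*59 = 3*z**2 - 59 = -59 + 3*z**2)
C(145) + r(b(-7, 12)) = (-59 + 3*145**2) + 136 = (-59 + 3*21025) + 136 = (-59 + 63075) + 136 = 63016 + 136 = 63152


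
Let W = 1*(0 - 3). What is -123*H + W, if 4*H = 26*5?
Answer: -8001/2 ≈ -4000.5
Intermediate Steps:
H = 65/2 (H = (26*5)/4 = (1/4)*130 = 65/2 ≈ 32.500)
W = -3 (W = 1*(-3) = -3)
-123*H + W = -123*65/2 - 3 = -7995/2 - 3 = -8001/2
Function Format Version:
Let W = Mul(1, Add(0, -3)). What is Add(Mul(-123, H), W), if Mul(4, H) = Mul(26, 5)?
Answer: Rational(-8001, 2) ≈ -4000.5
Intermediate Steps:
H = Rational(65, 2) (H = Mul(Rational(1, 4), Mul(26, 5)) = Mul(Rational(1, 4), 130) = Rational(65, 2) ≈ 32.500)
W = -3 (W = Mul(1, -3) = -3)
Add(Mul(-123, H), W) = Add(Mul(-123, Rational(65, 2)), -3) = Add(Rational(-7995, 2), -3) = Rational(-8001, 2)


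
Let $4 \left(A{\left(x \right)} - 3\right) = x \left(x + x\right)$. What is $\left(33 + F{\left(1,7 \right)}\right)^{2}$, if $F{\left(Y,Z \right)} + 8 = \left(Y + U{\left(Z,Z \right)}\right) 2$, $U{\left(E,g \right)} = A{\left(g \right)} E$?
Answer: $169744$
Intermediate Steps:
$A{\left(x \right)} = 3 + \frac{x^{2}}{2}$ ($A{\left(x \right)} = 3 + \frac{x \left(x + x\right)}{4} = 3 + \frac{x 2 x}{4} = 3 + \frac{2 x^{2}}{4} = 3 + \frac{x^{2}}{2}$)
$U{\left(E,g \right)} = E \left(3 + \frac{g^{2}}{2}\right)$ ($U{\left(E,g \right)} = \left(3 + \frac{g^{2}}{2}\right) E = E \left(3 + \frac{g^{2}}{2}\right)$)
$F{\left(Y,Z \right)} = -8 + 2 Y + Z \left(6 + Z^{2}\right)$ ($F{\left(Y,Z \right)} = -8 + \left(Y + \frac{Z \left(6 + Z^{2}\right)}{2}\right) 2 = -8 + \left(2 Y + Z \left(6 + Z^{2}\right)\right) = -8 + 2 Y + Z \left(6 + Z^{2}\right)$)
$\left(33 + F{\left(1,7 \right)}\right)^{2} = \left(33 + \left(-8 + 2 \cdot 1 + 7 \left(6 + 7^{2}\right)\right)\right)^{2} = \left(33 + \left(-8 + 2 + 7 \left(6 + 49\right)\right)\right)^{2} = \left(33 + \left(-8 + 2 + 7 \cdot 55\right)\right)^{2} = \left(33 + \left(-8 + 2 + 385\right)\right)^{2} = \left(33 + 379\right)^{2} = 412^{2} = 169744$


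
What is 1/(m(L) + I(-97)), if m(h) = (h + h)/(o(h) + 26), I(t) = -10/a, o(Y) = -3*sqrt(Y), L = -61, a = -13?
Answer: 13*(3*sqrt(61) + 26*I)/(6*(-221*I + 5*sqrt(61))) ≈ -0.20782 + 0.26644*I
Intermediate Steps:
I(t) = 10/13 (I(t) = -10/(-13) = -10*(-1/13) = 10/13)
m(h) = 2*h/(26 - 3*sqrt(h)) (m(h) = (h + h)/(-3*sqrt(h) + 26) = (2*h)/(26 - 3*sqrt(h)) = 2*h/(26 - 3*sqrt(h)))
1/(m(L) + I(-97)) = 1/(-2*(-61)/(-26 + 3*sqrt(-61)) + 10/13) = 1/(-2*(-61)/(-26 + 3*(I*sqrt(61))) + 10/13) = 1/(-2*(-61)/(-26 + 3*I*sqrt(61)) + 10/13) = 1/(122/(-26 + 3*I*sqrt(61)) + 10/13) = 1/(10/13 + 122/(-26 + 3*I*sqrt(61)))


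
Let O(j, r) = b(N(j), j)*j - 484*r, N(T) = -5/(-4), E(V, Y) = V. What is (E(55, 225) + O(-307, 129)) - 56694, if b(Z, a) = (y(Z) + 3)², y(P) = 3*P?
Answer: -2129003/16 ≈ -1.3306e+5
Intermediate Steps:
N(T) = 5/4 (N(T) = -5*(-¼) = 5/4)
b(Z, a) = (3 + 3*Z)² (b(Z, a) = (3*Z + 3)² = (3 + 3*Z)²)
O(j, r) = -484*r + 729*j/16 (O(j, r) = (9*(1 + 5/4)²)*j - 484*r = (9*(9/4)²)*j - 484*r = (9*(81/16))*j - 484*r = 729*j/16 - 484*r = -484*r + 729*j/16)
(E(55, 225) + O(-307, 129)) - 56694 = (55 + (-484*129 + (729/16)*(-307))) - 56694 = (55 + (-62436 - 223803/16)) - 56694 = (55 - 1222779/16) - 56694 = -1221899/16 - 56694 = -2129003/16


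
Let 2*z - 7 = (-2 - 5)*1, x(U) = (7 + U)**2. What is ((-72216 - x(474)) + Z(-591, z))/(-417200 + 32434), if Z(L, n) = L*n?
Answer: 303577/384766 ≈ 0.78899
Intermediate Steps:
z = 0 (z = 7/2 + ((-2 - 5)*1)/2 = 7/2 + (-7*1)/2 = 7/2 + (1/2)*(-7) = 7/2 - 7/2 = 0)
((-72216 - x(474)) + Z(-591, z))/(-417200 + 32434) = ((-72216 - (7 + 474)**2) - 591*0)/(-417200 + 32434) = ((-72216 - 1*481**2) + 0)/(-384766) = ((-72216 - 1*231361) + 0)*(-1/384766) = ((-72216 - 231361) + 0)*(-1/384766) = (-303577 + 0)*(-1/384766) = -303577*(-1/384766) = 303577/384766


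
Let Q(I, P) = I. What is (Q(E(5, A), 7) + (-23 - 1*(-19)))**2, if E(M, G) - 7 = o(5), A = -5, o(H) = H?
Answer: 64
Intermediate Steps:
E(M, G) = 12 (E(M, G) = 7 + 5 = 12)
(Q(E(5, A), 7) + (-23 - 1*(-19)))**2 = (12 + (-23 - 1*(-19)))**2 = (12 + (-23 + 19))**2 = (12 - 4)**2 = 8**2 = 64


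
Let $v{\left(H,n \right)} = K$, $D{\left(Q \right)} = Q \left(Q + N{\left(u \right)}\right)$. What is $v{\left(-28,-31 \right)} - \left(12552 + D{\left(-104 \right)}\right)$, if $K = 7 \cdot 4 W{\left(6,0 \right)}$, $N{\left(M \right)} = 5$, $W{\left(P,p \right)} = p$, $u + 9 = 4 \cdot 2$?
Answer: $-22848$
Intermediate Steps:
$u = -1$ ($u = -9 + 4 \cdot 2 = -9 + 8 = -1$)
$D{\left(Q \right)} = Q \left(5 + Q\right)$ ($D{\left(Q \right)} = Q \left(Q + 5\right) = Q \left(5 + Q\right)$)
$K = 0$ ($K = 7 \cdot 4 \cdot 0 = 28 \cdot 0 = 0$)
$v{\left(H,n \right)} = 0$
$v{\left(-28,-31 \right)} - \left(12552 + D{\left(-104 \right)}\right) = 0 - \left(12552 - 104 \left(5 - 104\right)\right) = 0 - \left(12552 - -10296\right) = 0 - 22848 = -22848$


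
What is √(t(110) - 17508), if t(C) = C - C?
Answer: 2*I*√4377 ≈ 132.32*I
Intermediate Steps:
t(C) = 0
√(t(110) - 17508) = √(0 - 17508) = √(-17508) = 2*I*√4377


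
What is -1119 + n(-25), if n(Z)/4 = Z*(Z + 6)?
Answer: 781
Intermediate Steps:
n(Z) = 4*Z*(6 + Z) (n(Z) = 4*(Z*(Z + 6)) = 4*(Z*(6 + Z)) = 4*Z*(6 + Z))
-1119 + n(-25) = -1119 + 4*(-25)*(6 - 25) = -1119 + 4*(-25)*(-19) = -1119 + 1900 = 781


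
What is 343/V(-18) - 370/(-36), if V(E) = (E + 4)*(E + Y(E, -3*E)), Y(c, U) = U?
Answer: 691/72 ≈ 9.5972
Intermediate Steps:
V(E) = -2*E*(4 + E) (V(E) = (E + 4)*(E - 3*E) = (4 + E)*(-2*E) = -2*E*(4 + E))
343/V(-18) - 370/(-36) = 343/((2*(-18)*(-4 - 1*(-18)))) - 370/(-36) = 343/((2*(-18)*(-4 + 18))) - 370*(-1/36) = 343/((2*(-18)*14)) + 185/18 = 343/(-504) + 185/18 = 343*(-1/504) + 185/18 = -49/72 + 185/18 = 691/72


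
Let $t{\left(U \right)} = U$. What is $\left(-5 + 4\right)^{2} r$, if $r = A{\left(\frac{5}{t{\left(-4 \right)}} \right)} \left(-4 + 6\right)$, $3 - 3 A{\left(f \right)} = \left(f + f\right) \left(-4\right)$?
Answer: $- \frac{14}{3} \approx -4.6667$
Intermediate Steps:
$A{\left(f \right)} = 1 + \frac{8 f}{3}$ ($A{\left(f \right)} = 1 - \frac{\left(f + f\right) \left(-4\right)}{3} = 1 - \frac{2 f \left(-4\right)}{3} = 1 - \frac{\left(-8\right) f}{3} = 1 + \frac{8 f}{3}$)
$r = - \frac{14}{3}$ ($r = \left(1 + \frac{8 \frac{5}{-4}}{3}\right) \left(-4 + 6\right) = \left(1 + \frac{8 \cdot 5 \left(- \frac{1}{4}\right)}{3}\right) 2 = \left(1 + \frac{8}{3} \left(- \frac{5}{4}\right)\right) 2 = \left(1 - \frac{10}{3}\right) 2 = \left(- \frac{7}{3}\right) 2 = - \frac{14}{3} \approx -4.6667$)
$\left(-5 + 4\right)^{2} r = \left(-5 + 4\right)^{2} \left(- \frac{14}{3}\right) = \left(-1\right)^{2} \left(- \frac{14}{3}\right) = 1 \left(- \frac{14}{3}\right) = - \frac{14}{3}$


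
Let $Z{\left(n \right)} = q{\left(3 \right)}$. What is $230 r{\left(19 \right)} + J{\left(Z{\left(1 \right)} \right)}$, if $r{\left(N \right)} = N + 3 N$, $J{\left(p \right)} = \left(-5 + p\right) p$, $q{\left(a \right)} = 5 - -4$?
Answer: $17516$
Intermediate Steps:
$q{\left(a \right)} = 9$ ($q{\left(a \right)} = 5 + 4 = 9$)
$Z{\left(n \right)} = 9$
$J{\left(p \right)} = p \left(-5 + p\right)$
$r{\left(N \right)} = 4 N$
$230 r{\left(19 \right)} + J{\left(Z{\left(1 \right)} \right)} = 230 \cdot 4 \cdot 19 + 9 \left(-5 + 9\right) = 230 \cdot 76 + 9 \cdot 4 = 17480 + 36 = 17516$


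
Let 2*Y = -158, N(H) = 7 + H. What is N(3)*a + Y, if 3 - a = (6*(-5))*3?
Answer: 851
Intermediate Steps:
Y = -79 (Y = (½)*(-158) = -79)
a = 93 (a = 3 - 6*(-5)*3 = 3 - (-30)*3 = 3 - 1*(-90) = 3 + 90 = 93)
N(3)*a + Y = (7 + 3)*93 - 79 = 10*93 - 79 = 930 - 79 = 851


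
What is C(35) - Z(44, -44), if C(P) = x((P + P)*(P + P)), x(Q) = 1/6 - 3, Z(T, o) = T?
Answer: -281/6 ≈ -46.833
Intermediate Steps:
x(Q) = -17/6 (x(Q) = ⅙ - 3 = -17/6)
C(P) = -17/6
C(35) - Z(44, -44) = -17/6 - 1*44 = -17/6 - 44 = -281/6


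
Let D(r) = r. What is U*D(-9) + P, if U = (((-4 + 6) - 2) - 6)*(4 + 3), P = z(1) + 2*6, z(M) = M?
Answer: 391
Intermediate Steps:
P = 13 (P = 1 + 2*6 = 1 + 12 = 13)
U = -42 (U = ((2 - 2) - 6)*7 = (0 - 6)*7 = -6*7 = -42)
U*D(-9) + P = -42*(-9) + 13 = 378 + 13 = 391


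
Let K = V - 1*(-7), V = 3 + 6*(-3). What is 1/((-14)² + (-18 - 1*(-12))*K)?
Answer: 1/244 ≈ 0.0040984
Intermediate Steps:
V = -15 (V = 3 - 18 = -15)
K = -8 (K = -15 - 1*(-7) = -15 + 7 = -8)
1/((-14)² + (-18 - 1*(-12))*K) = 1/((-14)² + (-18 - 1*(-12))*(-8)) = 1/(196 + (-18 + 12)*(-8)) = 1/(196 - 6*(-8)) = 1/(196 + 48) = 1/244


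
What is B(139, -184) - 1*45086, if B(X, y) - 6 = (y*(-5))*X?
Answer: 82800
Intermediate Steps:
B(X, y) = 6 - 5*X*y (B(X, y) = 6 + (y*(-5))*X = 6 + (-5*y)*X = 6 - 5*X*y)
B(139, -184) - 1*45086 = (6 - 5*139*(-184)) - 1*45086 = (6 + 127880) - 45086 = 127886 - 45086 = 82800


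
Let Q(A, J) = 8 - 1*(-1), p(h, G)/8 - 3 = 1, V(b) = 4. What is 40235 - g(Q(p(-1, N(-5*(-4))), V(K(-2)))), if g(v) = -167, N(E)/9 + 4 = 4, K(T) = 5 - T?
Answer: 40402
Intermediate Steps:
N(E) = 0 (N(E) = -36 + 9*4 = -36 + 36 = 0)
p(h, G) = 32 (p(h, G) = 24 + 8*1 = 24 + 8 = 32)
Q(A, J) = 9 (Q(A, J) = 8 + 1 = 9)
40235 - g(Q(p(-1, N(-5*(-4))), V(K(-2)))) = 40235 - 1*(-167) = 40235 + 167 = 40402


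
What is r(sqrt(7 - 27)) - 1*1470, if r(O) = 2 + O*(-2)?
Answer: -1468 - 4*I*sqrt(5) ≈ -1468.0 - 8.9443*I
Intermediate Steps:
r(O) = 2 - 2*O
r(sqrt(7 - 27)) - 1*1470 = (2 - 2*sqrt(7 - 27)) - 1*1470 = (2 - 4*I*sqrt(5)) - 1470 = -1468 - 4*I*sqrt(5)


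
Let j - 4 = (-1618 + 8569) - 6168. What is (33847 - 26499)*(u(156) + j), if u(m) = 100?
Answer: 6517676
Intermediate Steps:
j = 787 (j = 4 + ((-1618 + 8569) - 6168) = 4 + (6951 - 6168) = 4 + 783 = 787)
(33847 - 26499)*(u(156) + j) = (33847 - 26499)*(100 + 787) = 7348*887 = 6517676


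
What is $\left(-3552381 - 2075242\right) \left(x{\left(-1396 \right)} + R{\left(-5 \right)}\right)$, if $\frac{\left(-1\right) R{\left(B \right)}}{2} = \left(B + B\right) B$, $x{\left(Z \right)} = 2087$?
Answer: $-11182086901$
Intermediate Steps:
$R{\left(B \right)} = - 4 B^{2}$ ($R{\left(B \right)} = - 2 \left(B + B\right) B = - 2 \cdot 2 B B = - 2 \cdot 2 B^{2} = - 4 B^{2}$)
$\left(-3552381 - 2075242\right) \left(x{\left(-1396 \right)} + R{\left(-5 \right)}\right) = \left(-3552381 - 2075242\right) \left(2087 - 4 \left(-5\right)^{2}\right) = - 5627623 \left(2087 - 100\right) = \left(-5627623\right) 1987 = -11182086901$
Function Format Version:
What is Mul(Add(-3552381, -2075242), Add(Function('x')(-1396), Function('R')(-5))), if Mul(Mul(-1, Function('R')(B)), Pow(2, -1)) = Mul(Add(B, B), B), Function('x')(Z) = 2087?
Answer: -11182086901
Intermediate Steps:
Function('R')(B) = Mul(-4, Pow(B, 2)) (Function('R')(B) = Mul(-2, Mul(Add(B, B), B)) = Mul(-2, Mul(Mul(2, B), B)) = Mul(-2, Mul(2, Pow(B, 2))) = Mul(-4, Pow(B, 2)))
Mul(Add(-3552381, -2075242), Add(Function('x')(-1396), Function('R')(-5))) = Mul(Add(-3552381, -2075242), Add(2087, Mul(-4, Pow(-5, 2)))) = Mul(-5627623, Add(2087, Mul(-4, 25))) = Mul(-5627623, Add(2087, -100)) = Mul(-5627623, 1987) = -11182086901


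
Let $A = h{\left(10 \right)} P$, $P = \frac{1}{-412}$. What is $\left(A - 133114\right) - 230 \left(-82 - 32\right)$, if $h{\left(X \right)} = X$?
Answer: $- \frac{22020169}{206} \approx -1.0689 \cdot 10^{5}$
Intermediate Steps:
$P = - \frac{1}{412} \approx -0.0024272$
$A = - \frac{5}{206}$ ($A = 10 \left(- \frac{1}{412}\right) = - \frac{5}{206} \approx -0.024272$)
$\left(A - 133114\right) - 230 \left(-82 - 32\right) = \left(- \frac{5}{206} - 133114\right) - 230 \left(-82 - 32\right) = - \frac{27421489}{206} - -26220 = - \frac{27421489}{206} + 26220 = - \frac{22020169}{206}$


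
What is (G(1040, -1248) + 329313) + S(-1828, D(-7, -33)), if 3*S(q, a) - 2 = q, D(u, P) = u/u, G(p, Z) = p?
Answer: 989233/3 ≈ 3.2974e+5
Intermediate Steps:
D(u, P) = 1
S(q, a) = ⅔ + q/3
(G(1040, -1248) + 329313) + S(-1828, D(-7, -33)) = (1040 + 329313) + (⅔ + (⅓)*(-1828)) = 330353 + (⅔ - 1828/3) = 330353 - 1826/3 = 989233/3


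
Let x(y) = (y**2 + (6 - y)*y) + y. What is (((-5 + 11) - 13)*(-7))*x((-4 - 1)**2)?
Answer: 8575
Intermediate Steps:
x(y) = y + y**2 + y*(6 - y) (x(y) = (y**2 + y*(6 - y)) + y = y + y**2 + y*(6 - y))
(((-5 + 11) - 13)*(-7))*x((-4 - 1)**2) = (((-5 + 11) - 13)*(-7))*(7*(-4 - 1)**2) = ((6 - 13)*(-7))*(7*(-5)**2) = (-7*(-7))*(7*25) = 49*175 = 8575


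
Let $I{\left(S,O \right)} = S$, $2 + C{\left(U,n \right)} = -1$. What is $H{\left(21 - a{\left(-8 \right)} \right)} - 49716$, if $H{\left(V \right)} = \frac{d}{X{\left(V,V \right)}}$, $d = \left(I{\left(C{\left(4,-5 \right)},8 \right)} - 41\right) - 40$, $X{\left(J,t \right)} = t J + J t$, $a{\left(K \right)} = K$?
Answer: $- \frac{41811198}{841} \approx -49716.0$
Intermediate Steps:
$C{\left(U,n \right)} = -3$ ($C{\left(U,n \right)} = -2 - 1 = -3$)
$X{\left(J,t \right)} = 2 J t$ ($X{\left(J,t \right)} = J t + J t = 2 J t$)
$d = -84$ ($d = \left(-3 - 41\right) - 40 = -44 - 40 = -84$)
$H{\left(V \right)} = - \frac{42}{V^{2}}$ ($H{\left(V \right)} = - \frac{84}{2 V V} = - \frac{84}{2 V^{2}} = - 84 \frac{1}{2 V^{2}} = - \frac{42}{V^{2}}$)
$H{\left(21 - a{\left(-8 \right)} \right)} - 49716 = - \frac{42}{\left(21 - -8\right)^{2}} - 49716 = - \frac{42}{\left(21 + 8\right)^{2}} - 49716 = - \frac{42}{841} - 49716 = - \frac{41811198}{841}$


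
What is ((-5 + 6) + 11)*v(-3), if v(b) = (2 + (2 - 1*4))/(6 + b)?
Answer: 0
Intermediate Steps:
v(b) = 0 (v(b) = (2 + (2 - 4))/(6 + b) = (2 - 2)/(6 + b) = 0/(6 + b) = 0)
((-5 + 6) + 11)*v(-3) = ((-5 + 6) + 11)*0 = (1 + 11)*0 = 12*0 = 0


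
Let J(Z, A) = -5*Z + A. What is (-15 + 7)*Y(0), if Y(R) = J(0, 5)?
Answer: -40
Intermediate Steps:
J(Z, A) = A - 5*Z
Y(R) = 5 (Y(R) = 5 - 5*0 = 5 + 0 = 5)
(-15 + 7)*Y(0) = (-15 + 7)*5 = -8*5 = -40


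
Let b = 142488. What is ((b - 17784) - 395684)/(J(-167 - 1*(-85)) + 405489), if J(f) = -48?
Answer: -270980/405441 ≈ -0.66836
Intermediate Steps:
((b - 17784) - 395684)/(J(-167 - 1*(-85)) + 405489) = ((142488 - 17784) - 395684)/(-48 + 405489) = (124704 - 395684)/405441 = -270980*1/405441 = -270980/405441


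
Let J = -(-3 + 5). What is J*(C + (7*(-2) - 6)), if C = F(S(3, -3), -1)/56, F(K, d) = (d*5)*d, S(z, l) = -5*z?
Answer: 1115/28 ≈ 39.821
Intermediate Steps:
F(K, d) = 5*d**2 (F(K, d) = (5*d)*d = 5*d**2)
C = 5/56 (C = (5*(-1)**2)/56 = (5*1)*(1/56) = 5*(1/56) = 5/56 ≈ 0.089286)
J = -2 (J = -1*2 = -2)
J*(C + (7*(-2) - 6)) = -2*(5/56 + (7*(-2) - 6)) = -2*(5/56 + (-14 - 6)) = -2*(5/56 - 20) = -2*(-1115/56) = 1115/28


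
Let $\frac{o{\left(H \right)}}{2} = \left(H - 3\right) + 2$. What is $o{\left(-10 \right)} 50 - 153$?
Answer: $-1253$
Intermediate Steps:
$o{\left(H \right)} = -2 + 2 H$ ($o{\left(H \right)} = 2 \left(\left(H - 3\right) + 2\right) = 2 \left(\left(-3 + H\right) + 2\right) = 2 \left(-1 + H\right) = -2 + 2 H$)
$o{\left(-10 \right)} 50 - 153 = \left(-2 + 2 \left(-10\right)\right) 50 - 153 = \left(-2 - 20\right) 50 - 153 = \left(-22\right) 50 - 153 = -1100 - 153 = -1253$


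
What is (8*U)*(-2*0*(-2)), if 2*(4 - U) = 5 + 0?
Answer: 0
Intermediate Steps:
U = 3/2 (U = 4 - (5 + 0)/2 = 4 - ½*5 = 4 - 5/2 = 3/2 ≈ 1.5000)
(8*U)*(-2*0*(-2)) = (8*(3/2))*(-2*0*(-2)) = 12*(0*(-2)) = 12*0 = 0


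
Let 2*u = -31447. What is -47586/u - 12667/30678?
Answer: 2521347467/964731066 ≈ 2.6135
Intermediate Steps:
u = -31447/2 (u = (½)*(-31447) = -31447/2 ≈ -15724.)
-47586/u - 12667/30678 = -47586/(-31447/2) - 12667/30678 = -47586*(-2/31447) - 12667*1/30678 = 95172/31447 - 12667/30678 = 2521347467/964731066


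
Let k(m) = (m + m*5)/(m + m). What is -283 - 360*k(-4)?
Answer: -1363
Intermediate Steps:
k(m) = 3 (k(m) = (m + 5*m)/((2*m)) = (6*m)*(1/(2*m)) = 3)
-283 - 360*k(-4) = -283 - 360*3 = -283 - 1080 = -1363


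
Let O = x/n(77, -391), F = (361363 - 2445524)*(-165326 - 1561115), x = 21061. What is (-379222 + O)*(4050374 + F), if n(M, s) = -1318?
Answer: -1798501189161601878375/1318 ≈ -1.3646e+18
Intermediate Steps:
F = 3598181001001 (F = -2084161*(-1726441) = 3598181001001)
O = -21061/1318 (O = 21061/(-1318) = 21061*(-1/1318) = -21061/1318 ≈ -15.980)
(-379222 + O)*(4050374 + F) = (-379222 - 21061/1318)*(4050374 + 3598181001001) = -499835657/1318*3598185051375 = -1798501189161601878375/1318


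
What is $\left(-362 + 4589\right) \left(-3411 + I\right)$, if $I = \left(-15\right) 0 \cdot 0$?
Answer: $-14418297$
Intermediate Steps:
$I = 0$ ($I = 0 \cdot 0 = 0$)
$\left(-362 + 4589\right) \left(-3411 + I\right) = \left(-362 + 4589\right) \left(-3411 + 0\right) = 4227 \left(-3411\right) = -14418297$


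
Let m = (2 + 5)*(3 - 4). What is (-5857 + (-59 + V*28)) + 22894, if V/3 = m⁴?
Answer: 218662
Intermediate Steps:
m = -7 (m = 7*(-1) = -7)
V = 7203 (V = 3*(-7)⁴ = 3*2401 = 7203)
(-5857 + (-59 + V*28)) + 22894 = (-5857 + (-59 + 7203*28)) + 22894 = (-5857 + (-59 + 201684)) + 22894 = (-5857 + 201625) + 22894 = 195768 + 22894 = 218662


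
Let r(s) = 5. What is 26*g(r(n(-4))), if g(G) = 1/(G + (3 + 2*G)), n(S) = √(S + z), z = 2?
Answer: 13/9 ≈ 1.4444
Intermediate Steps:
n(S) = √(2 + S) (n(S) = √(S + 2) = √(2 + S))
g(G) = 1/(3 + 3*G)
26*g(r(n(-4))) = 26*(1/(3*(1 + 5))) = 26*((⅓)/6) = 26*((⅓)*(⅙)) = 26*(1/18) = 13/9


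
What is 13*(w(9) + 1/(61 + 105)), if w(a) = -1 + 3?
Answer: 4329/166 ≈ 26.078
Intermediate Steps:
w(a) = 2
13*(w(9) + 1/(61 + 105)) = 13*(2 + 1/(61 + 105)) = 13*(2 + 1/166) = 13*(333/166) = 4329/166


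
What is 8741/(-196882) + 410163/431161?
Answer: 76984933465/84887840002 ≈ 0.90690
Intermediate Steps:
8741/(-196882) + 410163/431161 = 8741*(-1/196882) + 410163*(1/431161) = -8741/196882 + 410163/431161 = 76984933465/84887840002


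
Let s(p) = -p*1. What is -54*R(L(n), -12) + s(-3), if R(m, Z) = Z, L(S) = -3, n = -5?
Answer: 651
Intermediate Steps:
s(p) = -p
-54*R(L(n), -12) + s(-3) = -54*(-12) - 1*(-3) = 648 + 3 = 651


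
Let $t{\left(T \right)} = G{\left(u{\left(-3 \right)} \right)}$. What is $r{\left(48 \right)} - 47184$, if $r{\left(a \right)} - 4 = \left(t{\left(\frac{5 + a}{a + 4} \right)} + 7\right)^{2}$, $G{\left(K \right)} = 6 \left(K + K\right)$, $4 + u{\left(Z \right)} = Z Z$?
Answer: $-42691$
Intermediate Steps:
$u{\left(Z \right)} = -4 + Z^{2}$ ($u{\left(Z \right)} = -4 + Z Z = -4 + Z^{2}$)
$G{\left(K \right)} = 12 K$ ($G{\left(K \right)} = 6 \cdot 2 K = 12 K$)
$t{\left(T \right)} = 60$ ($t{\left(T \right)} = 12 \left(-4 + \left(-3\right)^{2}\right) = 12 \left(-4 + 9\right) = 12 \cdot 5 = 60$)
$r{\left(a \right)} = 4493$ ($r{\left(a \right)} = 4 + \left(60 + 7\right)^{2} = 4 + 67^{2} = 4 + 4489 = 4493$)
$r{\left(48 \right)} - 47184 = 4493 - 47184 = -42691$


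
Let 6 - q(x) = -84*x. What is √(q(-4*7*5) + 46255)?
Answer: √34501 ≈ 185.74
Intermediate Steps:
q(x) = 6 + 84*x (q(x) = 6 - (-84)*x = 6 + 84*x)
√(q(-4*7*5) + 46255) = √((6 + 84*(-4*7*5)) + 46255) = √((6 + 84*(-28*5)) + 46255) = √((6 + 84*(-140)) + 46255) = √((6 - 11760) + 46255) = √(-11754 + 46255) = √34501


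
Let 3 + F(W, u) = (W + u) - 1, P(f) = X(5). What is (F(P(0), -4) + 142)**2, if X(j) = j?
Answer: 19321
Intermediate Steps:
P(f) = 5
F(W, u) = -4 + W + u (F(W, u) = -3 + ((W + u) - 1) = -3 + (-1 + W + u) = -4 + W + u)
(F(P(0), -4) + 142)**2 = ((-4 + 5 - 4) + 142)**2 = (-3 + 142)**2 = 139**2 = 19321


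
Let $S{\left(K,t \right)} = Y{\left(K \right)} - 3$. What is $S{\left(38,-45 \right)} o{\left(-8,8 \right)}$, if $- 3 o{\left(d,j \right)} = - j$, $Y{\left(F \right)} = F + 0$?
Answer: $\frac{280}{3} \approx 93.333$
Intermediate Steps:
$Y{\left(F \right)} = F$
$S{\left(K,t \right)} = -3 + K$ ($S{\left(K,t \right)} = K - 3 = -3 + K$)
$o{\left(d,j \right)} = \frac{j}{3}$ ($o{\left(d,j \right)} = - \frac{\left(-1\right) j}{3} = \frac{j}{3}$)
$S{\left(38,-45 \right)} o{\left(-8,8 \right)} = \left(-3 + 38\right) \frac{1}{3} \cdot 8 = 35 \cdot \frac{8}{3} = \frac{280}{3}$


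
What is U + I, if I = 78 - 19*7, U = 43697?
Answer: 43642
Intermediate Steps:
I = -55 (I = 78 - 133 = -55)
U + I = 43697 - 55 = 43642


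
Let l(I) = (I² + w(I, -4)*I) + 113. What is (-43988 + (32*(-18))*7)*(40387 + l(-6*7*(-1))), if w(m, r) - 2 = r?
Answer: -2025483600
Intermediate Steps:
w(m, r) = 2 + r
l(I) = 113 + I² - 2*I (l(I) = (I² + (2 - 4)*I) + 113 = (I² - 2*I) + 113 = 113 + I² - 2*I)
(-43988 + (32*(-18))*7)*(40387 + l(-6*7*(-1))) = (-43988 + (32*(-18))*7)*(40387 + (113 + (-6*7*(-1))² - 2*(-6*7)*(-1))) = (-43988 - 576*7)*(40387 + (113 + (-42*(-1))² - (-84)*(-1))) = (-43988 - 4032)*(40387 + (113 + 42² - 2*42)) = -48020*(40387 + (113 + 1764 - 84)) = -48020*(40387 + 1793) = -48020*42180 = -2025483600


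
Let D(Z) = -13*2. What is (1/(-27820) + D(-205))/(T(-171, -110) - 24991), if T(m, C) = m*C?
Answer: 723321/171955420 ≈ 0.0042064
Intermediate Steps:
T(m, C) = C*m
D(Z) = -26
(1/(-27820) + D(-205))/(T(-171, -110) - 24991) = (1/(-27820) - 26)/(-110*(-171) - 24991) = (-1/27820 - 26)/(18810 - 24991) = -723321/27820/(-6181) = -723321/27820*(-1/6181) = 723321/171955420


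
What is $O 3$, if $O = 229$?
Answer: $687$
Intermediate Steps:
$O 3 = 229 \cdot 3 = 687$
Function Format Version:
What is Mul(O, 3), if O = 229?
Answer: 687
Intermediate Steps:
Mul(O, 3) = Mul(229, 3) = 687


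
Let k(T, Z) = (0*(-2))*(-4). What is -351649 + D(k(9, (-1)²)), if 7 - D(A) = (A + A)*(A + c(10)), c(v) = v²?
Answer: -351642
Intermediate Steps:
k(T, Z) = 0 (k(T, Z) = 0*(-4) = 0)
D(A) = 7 - 2*A*(100 + A) (D(A) = 7 - (A + A)*(A + 10²) = 7 - 2*A*(A + 100) = 7 - 2*A*(100 + A))
-351649 + D(k(9, (-1)²)) = -351649 + (7 - 200*0 - 2*0²) = -351649 + (7 + 0 - 2*0) = -351649 + (7 + 0 + 0) = -351649 + 7 = -351642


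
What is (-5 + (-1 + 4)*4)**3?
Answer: 343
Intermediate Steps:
(-5 + (-1 + 4)*4)**3 = (-5 + 3*4)**3 = (-5 + 12)**3 = 7**3 = 343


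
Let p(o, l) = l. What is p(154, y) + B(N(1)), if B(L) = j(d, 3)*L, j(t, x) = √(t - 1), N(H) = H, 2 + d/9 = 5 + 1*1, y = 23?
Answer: 23 + √35 ≈ 28.916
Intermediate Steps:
d = 36 (d = -18 + 9*(5 + 1*1) = -18 + 9*(5 + 1) = -18 + 9*6 = -18 + 54 = 36)
j(t, x) = √(-1 + t)
B(L) = L*√35 (B(L) = √(-1 + 36)*L = √35*L = L*√35)
p(154, y) + B(N(1)) = 23 + 1*√35 = 23 + √35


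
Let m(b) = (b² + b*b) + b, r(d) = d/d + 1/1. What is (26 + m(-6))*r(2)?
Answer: 184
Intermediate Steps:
r(d) = 2 (r(d) = 1 + 1*1 = 1 + 1 = 2)
m(b) = b + 2*b² (m(b) = (b² + b²) + b = 2*b² + b = b + 2*b²)
(26 + m(-6))*r(2) = (26 - 6*(1 + 2*(-6)))*2 = (26 - 6*(1 - 12))*2 = (26 - 6*(-11))*2 = (26 + 66)*2 = 92*2 = 184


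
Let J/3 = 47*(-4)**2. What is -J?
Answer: -2256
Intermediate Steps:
J = 2256 (J = 3*(47*(-4)**2) = 3*(47*16) = 3*752 = 2256)
-J = -1*2256 = -2256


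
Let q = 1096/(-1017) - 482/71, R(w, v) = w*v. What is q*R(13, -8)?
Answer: 59073040/72207 ≈ 818.11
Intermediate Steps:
R(w, v) = v*w
q = -568010/72207 (q = 1096*(-1/1017) - 482*1/71 = -1096/1017 - 482/71 = -568010/72207 ≈ -7.8664)
q*R(13, -8) = -(-4544080)*13/72207 = -568010/72207*(-104) = 59073040/72207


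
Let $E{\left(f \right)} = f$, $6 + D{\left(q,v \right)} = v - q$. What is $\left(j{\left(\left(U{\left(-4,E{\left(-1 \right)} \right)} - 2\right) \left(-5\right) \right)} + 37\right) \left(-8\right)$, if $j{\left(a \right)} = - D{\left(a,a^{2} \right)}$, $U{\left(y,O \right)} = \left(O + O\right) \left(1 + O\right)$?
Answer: $376$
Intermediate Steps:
$D{\left(q,v \right)} = -6 + v - q$ ($D{\left(q,v \right)} = -6 - \left(q - v\right) = -6 + v - q$)
$U{\left(y,O \right)} = 2 O \left(1 + O\right)$
$j{\left(a \right)} = 6 + a - a^{2}$ ($j{\left(a \right)} = - (-6 + a^{2} - a) = 6 + a - a^{2}$)
$\left(j{\left(\left(U{\left(-4,E{\left(-1 \right)} \right)} - 2\right) \left(-5\right) \right)} + 37\right) \left(-8\right) = \left(\left(6 + \left(2 \left(-1\right) \left(1 - 1\right) - 2\right) \left(-5\right) - \left(\left(2 \left(-1\right) \left(1 - 1\right) - 2\right) \left(-5\right)\right)^{2}\right) + 37\right) \left(-8\right) = \left(\left(6 + \left(2 \left(-1\right) 0 - 2\right) \left(-5\right) - \left(\left(2 \left(-1\right) 0 - 2\right) \left(-5\right)\right)^{2}\right) + 37\right) \left(-8\right) = \left(\left(6 + \left(0 - 2\right) \left(-5\right) - \left(\left(0 - 2\right) \left(-5\right)\right)^{2}\right) + 37\right) \left(-8\right) = \left(\left(6 - -10 - \left(\left(-2\right) \left(-5\right)\right)^{2}\right) + 37\right) \left(-8\right) = \left(\left(6 + 10 - 10^{2}\right) + 37\right) \left(-8\right) = \left(\left(6 + 10 - 100\right) + 37\right) \left(-8\right) = \left(-84 + 37\right) \left(-8\right) = \left(-47\right) \left(-8\right) = 376$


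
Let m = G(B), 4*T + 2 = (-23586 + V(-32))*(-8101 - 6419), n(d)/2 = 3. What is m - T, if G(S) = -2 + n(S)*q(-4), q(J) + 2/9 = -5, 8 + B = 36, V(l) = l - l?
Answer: -513703277/6 ≈ -8.5617e+7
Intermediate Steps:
V(l) = 0
B = 28 (B = -8 + 36 = 28)
n(d) = 6 (n(d) = 2*3 = 6)
q(J) = -47/9 (q(J) = -2/9 - 5 = -47/9)
T = 171234359/2 (T = -½ + ((-23586 + 0)*(-8101 - 6419))/4 = -½ + (-23586*(-14520))/4 = -½ + (¼)*342468720 = -½ + 85617180 = 171234359/2 ≈ 8.5617e+7)
G(S) = -100/3 (G(S) = -2 + 6*(-47/9) = -2 - 94/3 = -100/3)
m = -100/3 ≈ -33.333
m - T = -100/3 - 1*171234359/2 = -100/3 - 171234359/2 = -513703277/6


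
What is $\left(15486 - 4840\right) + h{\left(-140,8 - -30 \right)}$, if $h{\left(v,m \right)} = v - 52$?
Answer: $10454$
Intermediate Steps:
$h{\left(v,m \right)} = -52 + v$ ($h{\left(v,m \right)} = v - 52 = -52 + v$)
$\left(15486 - 4840\right) + h{\left(-140,8 - -30 \right)} = \left(15486 - 4840\right) - 192 = 10646 - 192 = 10454$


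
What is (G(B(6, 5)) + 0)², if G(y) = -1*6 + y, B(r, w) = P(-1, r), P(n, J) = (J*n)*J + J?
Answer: 1296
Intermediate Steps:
P(n, J) = J + n*J² (P(n, J) = n*J² + J = J + n*J²)
B(r, w) = r*(1 - r) (B(r, w) = r*(1 + r*(-1)) = r*(1 - r))
G(y) = -6 + y
(G(B(6, 5)) + 0)² = ((-6 + 6*(1 - 1*6)) + 0)² = ((-6 + 6*(1 - 6)) + 0)² = ((-6 + 6*(-5)) + 0)² = ((-6 - 30) + 0)² = (-36 + 0)² = (-36)² = 1296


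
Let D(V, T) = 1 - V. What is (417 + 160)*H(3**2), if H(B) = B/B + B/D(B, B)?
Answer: -577/8 ≈ -72.125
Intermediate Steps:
H(B) = 1 + B/(1 - B) (H(B) = B/B + B/(1 - B) = 1 + B/(1 - B))
(417 + 160)*H(3**2) = (417 + 160)*(-1/(-1 + 3**2)) = 577*(-1/(-1 + 9)) = 577*(-1/8) = -577/8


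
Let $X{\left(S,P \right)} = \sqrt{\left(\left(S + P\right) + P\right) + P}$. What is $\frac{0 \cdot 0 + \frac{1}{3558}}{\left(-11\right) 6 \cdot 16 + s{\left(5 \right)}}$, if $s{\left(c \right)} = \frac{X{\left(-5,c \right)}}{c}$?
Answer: $- \frac{440}{1653188527} - \frac{\sqrt{10}}{19838262324} \approx -2.6631 \cdot 10^{-7}$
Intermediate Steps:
$X{\left(S,P \right)} = \sqrt{S + 3 P}$ ($X{\left(S,P \right)} = \sqrt{\left(\left(P + S\right) + P\right) + P} = \sqrt{\left(S + 2 P\right) + P} = \sqrt{S + 3 P}$)
$s{\left(c \right)} = \frac{\sqrt{-5 + 3 c}}{c}$
$\frac{0 \cdot 0 + \frac{1}{3558}}{\left(-11\right) 6 \cdot 16 + s{\left(5 \right)}} = \frac{0 \cdot 0 + \frac{1}{3558}}{\left(-11\right) 6 \cdot 16 + \frac{\sqrt{-5 + 3 \cdot 5}}{5}} = \frac{0 + \frac{1}{3558}}{\left(-66\right) 16 + \frac{\sqrt{-5 + 15}}{5}} = \frac{1}{3558 \left(-1056 + \frac{\sqrt{10}}{5}\right)}$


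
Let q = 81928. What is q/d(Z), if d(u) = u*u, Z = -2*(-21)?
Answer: 418/9 ≈ 46.444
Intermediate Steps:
Z = 42
d(u) = u**2
q/d(Z) = 81928/(42**2) = 81928/1764 = 81928*(1/1764) = 418/9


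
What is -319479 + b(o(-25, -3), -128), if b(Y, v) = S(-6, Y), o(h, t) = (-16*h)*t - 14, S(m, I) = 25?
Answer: -319454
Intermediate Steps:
o(h, t) = -14 - 16*h*t (o(h, t) = -16*h*t - 14 = -14 - 16*h*t)
b(Y, v) = 25
-319479 + b(o(-25, -3), -128) = -319479 + 25 = -319454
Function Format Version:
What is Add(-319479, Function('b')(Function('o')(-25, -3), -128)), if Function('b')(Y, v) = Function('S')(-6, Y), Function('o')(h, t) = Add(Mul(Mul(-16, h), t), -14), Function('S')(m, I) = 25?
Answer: -319454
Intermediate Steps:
Function('o')(h, t) = Add(-14, Mul(-16, h, t)) (Function('o')(h, t) = Add(Mul(-16, h, t), -14) = Add(-14, Mul(-16, h, t)))
Function('b')(Y, v) = 25
Add(-319479, Function('b')(Function('o')(-25, -3), -128)) = Add(-319479, 25) = -319454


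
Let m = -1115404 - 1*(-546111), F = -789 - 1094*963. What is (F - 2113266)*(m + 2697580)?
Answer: -6741512950599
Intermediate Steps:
F = -1054311 (F = -789 - 1053522 = -1054311)
m = -569293 (m = -1115404 + 546111 = -569293)
(F - 2113266)*(m + 2697580) = (-1054311 - 2113266)*(-569293 + 2697580) = -3167577*2128287 = -6741512950599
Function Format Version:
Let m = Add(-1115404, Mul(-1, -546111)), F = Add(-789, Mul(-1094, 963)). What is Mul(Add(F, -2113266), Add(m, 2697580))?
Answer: -6741512950599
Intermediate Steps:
F = -1054311 (F = Add(-789, -1053522) = -1054311)
m = -569293 (m = Add(-1115404, 546111) = -569293)
Mul(Add(F, -2113266), Add(m, 2697580)) = Mul(Add(-1054311, -2113266), Add(-569293, 2697580)) = Mul(-3167577, 2128287) = -6741512950599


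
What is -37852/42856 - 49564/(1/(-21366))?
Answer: 11345959109273/10714 ≈ 1.0590e+9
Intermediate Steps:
-37852/42856 - 49564/(1/(-21366)) = -37852*1/42856 - 49564/(-1/21366) = -9463/10714 - 49564*(-21366) = -9463/10714 + 1058984424 = 11345959109273/10714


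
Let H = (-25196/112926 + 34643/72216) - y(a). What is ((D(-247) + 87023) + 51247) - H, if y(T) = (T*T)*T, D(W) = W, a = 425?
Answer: 1771621950314659/23036904 ≈ 7.6904e+7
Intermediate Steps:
y(T) = T³ (y(T) = T²*T = T³)
H = -1768442327713867/23036904 (H = (-25196/112926 + 34643/72216) - 1*425³ = (-25196*1/112926 + 34643*(1/72216)) - 1*76765625 = (-12598/56463 + 34643/72216) - 76765625 = 5911133/23036904 - 76765625 = -1768442327713867/23036904 ≈ -7.6766e+7)
((D(-247) + 87023) + 51247) - H = ((-247 + 87023) + 51247) - 1*(-1768442327713867/23036904) = (86776 + 51247) + 1768442327713867/23036904 = 138023 + 1768442327713867/23036904 = 1771621950314659/23036904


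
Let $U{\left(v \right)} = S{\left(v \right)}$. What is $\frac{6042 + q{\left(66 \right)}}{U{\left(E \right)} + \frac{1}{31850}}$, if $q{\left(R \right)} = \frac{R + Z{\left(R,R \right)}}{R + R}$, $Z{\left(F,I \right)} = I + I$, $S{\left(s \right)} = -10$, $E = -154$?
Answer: $- \frac{192485475}{318499} \approx -604.35$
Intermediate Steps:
$U{\left(v \right)} = -10$
$Z{\left(F,I \right)} = 2 I$
$q{\left(R \right)} = \frac{3}{2}$ ($q{\left(R \right)} = \frac{R + 2 R}{R + R} = \frac{3 R}{2 R} = 3 R \frac{1}{2 R} = \frac{3}{2}$)
$\frac{6042 + q{\left(66 \right)}}{U{\left(E \right)} + \frac{1}{31850}} = \frac{6042 + \frac{3}{2}}{-10 + \frac{1}{31850}} = \frac{12087}{2 \left(-10 + \frac{1}{31850}\right)} = \frac{12087}{2 \left(- \frac{318499}{31850}\right)} = \frac{12087}{2} \left(- \frac{31850}{318499}\right) = - \frac{192485475}{318499}$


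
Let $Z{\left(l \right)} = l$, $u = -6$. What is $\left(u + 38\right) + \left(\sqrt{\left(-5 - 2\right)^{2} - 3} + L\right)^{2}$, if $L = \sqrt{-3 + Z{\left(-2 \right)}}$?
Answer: $73 + 2 i \sqrt{230} \approx 73.0 + 30.332 i$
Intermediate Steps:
$L = i \sqrt{5}$ ($L = \sqrt{-3 - 2} = \sqrt{-5} = i \sqrt{5} \approx 2.2361 i$)
$\left(u + 38\right) + \left(\sqrt{\left(-5 - 2\right)^{2} - 3} + L\right)^{2} = \left(-6 + 38\right) + \left(\sqrt{\left(-5 - 2\right)^{2} - 3} + i \sqrt{5}\right)^{2} = 32 + \left(\sqrt{\left(-7\right)^{2} - 3} + i \sqrt{5}\right)^{2} = 32 + \left(\sqrt{49 - 3} + i \sqrt{5}\right)^{2} = 32 + \left(\sqrt{46} + i \sqrt{5}\right)^{2}$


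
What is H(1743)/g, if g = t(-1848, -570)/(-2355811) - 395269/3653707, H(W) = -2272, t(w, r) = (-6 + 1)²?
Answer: 9778055408604272/465635200417 ≈ 20999.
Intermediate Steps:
t(w, r) = 25 (t(w, r) = (-5)² = 25)
g = -931270400834/8607443141377 (g = 25/(-2355811) - 395269/3653707 = 25*(-1/2355811) - 395269*1/3653707 = -25/2355811 - 395269/3653707 = -931270400834/8607443141377 ≈ -0.10819)
H(1743)/g = -2272/(-931270400834/8607443141377) = -2272*(-8607443141377/931270400834) = 9778055408604272/465635200417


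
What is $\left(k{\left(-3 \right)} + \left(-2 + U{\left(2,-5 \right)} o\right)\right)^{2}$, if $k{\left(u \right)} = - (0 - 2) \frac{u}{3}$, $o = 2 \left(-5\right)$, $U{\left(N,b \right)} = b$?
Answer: $2116$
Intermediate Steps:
$o = -10$
$k{\left(u \right)} = \frac{2 u}{3}$ ($k{\left(u \right)} = \left(-1\right) \left(-2\right) u \frac{1}{3} = 2 \frac{u}{3} = \frac{2 u}{3}$)
$\left(k{\left(-3 \right)} + \left(-2 + U{\left(2,-5 \right)} o\right)\right)^{2} = \left(\frac{2}{3} \left(-3\right) - -48\right)^{2} = \left(-2 + \left(-2 + 50\right)\right)^{2} = \left(-2 + 48\right)^{2} = 46^{2} = 2116$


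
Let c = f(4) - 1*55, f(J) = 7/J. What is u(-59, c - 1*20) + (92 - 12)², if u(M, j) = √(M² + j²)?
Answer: 6400 + √141545/4 ≈ 6494.1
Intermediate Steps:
c = -213/4 (c = 7/4 - 1*55 = 7*(¼) - 55 = 7/4 - 55 = -213/4 ≈ -53.250)
u(-59, c - 1*20) + (92 - 12)² = √((-59)² + (-213/4 - 1*20)²) + (92 - 12)² = √(3481 + (-213/4 - 20)²) + 80² = √(3481 + (-293/4)²) + 6400 = √(3481 + 85849/16) + 6400 = √(141545/16) + 6400 = √141545/4 + 6400 = 6400 + √141545/4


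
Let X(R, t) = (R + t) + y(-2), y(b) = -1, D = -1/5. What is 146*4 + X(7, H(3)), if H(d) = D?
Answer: 2949/5 ≈ 589.80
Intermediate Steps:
D = -1/5 (D = -1*1/5 = -1/5 ≈ -0.20000)
H(d) = -1/5
X(R, t) = -1 + R + t (X(R, t) = (R + t) - 1 = -1 + R + t)
146*4 + X(7, H(3)) = 146*4 + (-1 + 7 - 1/5) = 584 + 29/5 = 2949/5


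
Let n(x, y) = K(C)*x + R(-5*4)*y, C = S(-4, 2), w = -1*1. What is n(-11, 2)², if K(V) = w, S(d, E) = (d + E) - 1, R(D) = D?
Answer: 841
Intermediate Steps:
w = -1
S(d, E) = -1 + E + d (S(d, E) = (E + d) - 1 = -1 + E + d)
C = -3 (C = -1 + 2 - 4 = -3)
K(V) = -1
n(x, y) = -x - 20*y (n(x, y) = -x + (-5*4)*y = -x - 20*y)
n(-11, 2)² = (-1*(-11) - 20*2)² = (11 - 40)² = (-29)² = 841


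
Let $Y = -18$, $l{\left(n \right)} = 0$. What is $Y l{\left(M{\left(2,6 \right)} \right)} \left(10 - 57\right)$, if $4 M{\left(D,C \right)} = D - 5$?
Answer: $0$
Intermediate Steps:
$M{\left(D,C \right)} = - \frac{5}{4} + \frac{D}{4}$ ($M{\left(D,C \right)} = \frac{D - 5}{4} = \frac{-5 + D}{4} = - \frac{5}{4} + \frac{D}{4}$)
$Y l{\left(M{\left(2,6 \right)} \right)} \left(10 - 57\right) = \left(-18\right) 0 \left(10 - 57\right) = 0 \left(-47\right) = 0$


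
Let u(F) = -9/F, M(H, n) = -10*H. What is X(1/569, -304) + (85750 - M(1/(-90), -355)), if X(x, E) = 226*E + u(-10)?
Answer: 1534211/90 ≈ 17047.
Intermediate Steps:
X(x, E) = 9/10 + 226*E (X(x, E) = 226*E - 9/(-10) = 226*E - 9*(-⅒) = 226*E + 9/10 = 9/10 + 226*E)
X(1/569, -304) + (85750 - M(1/(-90), -355)) = (9/10 + 226*(-304)) + (85750 - (-10)/(-90)) = (9/10 - 68704) + (85750 - (-10)*(-1)/90) = -687031/10 + (85750 - 1*⅑) = -687031/10 + (85750 - ⅑) = -687031/10 + 771749/9 = 1534211/90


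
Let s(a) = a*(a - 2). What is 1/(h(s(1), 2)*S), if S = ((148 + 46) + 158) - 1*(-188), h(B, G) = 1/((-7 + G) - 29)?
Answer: -17/270 ≈ -0.062963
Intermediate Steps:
s(a) = a*(-2 + a)
h(B, G) = 1/(-36 + G)
S = 540 (S = (194 + 158) + 188 = 352 + 188 = 540)
1/(h(s(1), 2)*S) = 1/(1/(-36 + 2)*540) = (1/540)/1/(-34) = (1/540)/(-1/34) = -34*1/540 = -17/270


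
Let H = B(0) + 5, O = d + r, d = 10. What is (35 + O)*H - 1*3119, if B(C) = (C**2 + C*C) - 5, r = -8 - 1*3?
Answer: -3119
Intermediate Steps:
r = -11 (r = -8 - 3 = -11)
B(C) = -5 + 2*C**2 (B(C) = (C**2 + C**2) - 5 = 2*C**2 - 5 = -5 + 2*C**2)
O = -1 (O = 10 - 11 = -1)
H = 0 (H = (-5 + 2*0**2) + 5 = (-5 + 2*0) + 5 = (-5 + 0) + 5 = -5 + 5 = 0)
(35 + O)*H - 1*3119 = (35 - 1)*0 - 1*3119 = 34*0 - 3119 = 0 - 3119 = -3119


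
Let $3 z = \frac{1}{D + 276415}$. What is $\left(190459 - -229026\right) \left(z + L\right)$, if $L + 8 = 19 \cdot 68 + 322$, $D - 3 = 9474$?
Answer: $\frac{577810240696645}{857676} \approx 6.7369 \cdot 10^{8}$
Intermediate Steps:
$D = 9477$ ($D = 3 + 9474 = 9477$)
$z = \frac{1}{857676}$ ($z = \frac{1}{3 \left(9477 + 276415\right)} = \frac{1}{3 \cdot 285892} = \frac{1}{3} \cdot \frac{1}{285892} = \frac{1}{857676} \approx 1.1659 \cdot 10^{-6}$)
$L = 1606$ ($L = -8 + \left(19 \cdot 68 + 322\right) = -8 + \left(1292 + 322\right) = -8 + 1614 = 1606$)
$\left(190459 - -229026\right) \left(z + L\right) = \left(190459 - -229026\right) \left(\frac{1}{857676} + 1606\right) = \left(190459 + 229026\right) \frac{1377427657}{857676} = 419485 \cdot \frac{1377427657}{857676} = \frac{577810240696645}{857676}$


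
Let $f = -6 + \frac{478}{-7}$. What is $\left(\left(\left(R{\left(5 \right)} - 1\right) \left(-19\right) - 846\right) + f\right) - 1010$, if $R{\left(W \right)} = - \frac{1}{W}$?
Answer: $- \frac{66762}{35} \approx -1907.5$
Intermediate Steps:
$f = - \frac{520}{7}$ ($f = -6 + 478 \left(- \frac{1}{7}\right) = -6 - \frac{478}{7} = - \frac{520}{7} \approx -74.286$)
$\left(\left(\left(R{\left(5 \right)} - 1\right) \left(-19\right) - 846\right) + f\right) - 1010 = \left(\left(\left(- \frac{1}{5} - 1\right) \left(-19\right) - 846\right) - \frac{520}{7}\right) - 1010 = \left(\left(\left(- \frac{6}{5}\right) \left(-19\right) - 846\right) - \frac{520}{7}\right) - 1010 = \left(\left(\frac{114}{5} - 846\right) - \frac{520}{7}\right) - 1010 = \left(- \frac{4116}{5} - \frac{520}{7}\right) - 1010 = - \frac{31412}{35} - 1010 = - \frac{66762}{35}$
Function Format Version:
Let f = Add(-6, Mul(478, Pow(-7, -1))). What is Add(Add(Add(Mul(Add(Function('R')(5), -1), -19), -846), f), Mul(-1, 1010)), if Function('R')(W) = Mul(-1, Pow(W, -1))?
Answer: Rational(-66762, 35) ≈ -1907.5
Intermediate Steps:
f = Rational(-520, 7) (f = Add(-6, Mul(478, Rational(-1, 7))) = Add(-6, Rational(-478, 7)) = Rational(-520, 7) ≈ -74.286)
Add(Add(Add(Mul(Add(Function('R')(5), -1), -19), -846), f), Mul(-1, 1010)) = Add(Add(Add(Mul(Add(Mul(-1, Pow(5, -1)), -1), -19), -846), Rational(-520, 7)), Mul(-1, 1010)) = Add(Add(Add(Mul(Add(Mul(-1, Rational(1, 5)), -1), -19), -846), Rational(-520, 7)), -1010) = Add(Add(Add(Mul(Add(Rational(-1, 5), -1), -19), -846), Rational(-520, 7)), -1010) = Add(Add(Add(Mul(Rational(-6, 5), -19), -846), Rational(-520, 7)), -1010) = Add(Add(Add(Rational(114, 5), -846), Rational(-520, 7)), -1010) = Add(Add(Rational(-4116, 5), Rational(-520, 7)), -1010) = Add(Rational(-31412, 35), -1010) = Rational(-66762, 35)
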